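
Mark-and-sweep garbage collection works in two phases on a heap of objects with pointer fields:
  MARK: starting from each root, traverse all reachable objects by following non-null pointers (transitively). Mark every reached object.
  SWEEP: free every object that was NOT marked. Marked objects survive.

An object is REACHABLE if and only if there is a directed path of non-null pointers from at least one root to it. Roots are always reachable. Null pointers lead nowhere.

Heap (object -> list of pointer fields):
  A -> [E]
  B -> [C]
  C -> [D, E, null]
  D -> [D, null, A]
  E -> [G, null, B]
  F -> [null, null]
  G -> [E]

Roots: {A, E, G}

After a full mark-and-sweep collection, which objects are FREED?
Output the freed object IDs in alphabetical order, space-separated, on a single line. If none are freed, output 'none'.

Answer: F

Derivation:
Roots: A E G
Mark A: refs=E, marked=A
Mark E: refs=G null B, marked=A E
Mark G: refs=E, marked=A E G
Mark B: refs=C, marked=A B E G
Mark C: refs=D E null, marked=A B C E G
Mark D: refs=D null A, marked=A B C D E G
Unmarked (collected): F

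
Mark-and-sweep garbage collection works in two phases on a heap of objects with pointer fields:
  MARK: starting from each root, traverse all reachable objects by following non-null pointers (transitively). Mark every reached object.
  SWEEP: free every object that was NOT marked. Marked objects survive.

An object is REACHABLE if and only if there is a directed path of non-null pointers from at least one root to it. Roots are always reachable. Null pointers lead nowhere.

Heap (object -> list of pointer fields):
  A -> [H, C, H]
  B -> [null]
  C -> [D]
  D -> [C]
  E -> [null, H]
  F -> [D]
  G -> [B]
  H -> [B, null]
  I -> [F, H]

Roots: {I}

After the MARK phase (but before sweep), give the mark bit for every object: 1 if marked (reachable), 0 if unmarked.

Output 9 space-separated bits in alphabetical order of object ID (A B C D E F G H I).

Roots: I
Mark I: refs=F H, marked=I
Mark F: refs=D, marked=F I
Mark H: refs=B null, marked=F H I
Mark D: refs=C, marked=D F H I
Mark B: refs=null, marked=B D F H I
Mark C: refs=D, marked=B C D F H I
Unmarked (collected): A E G

Answer: 0 1 1 1 0 1 0 1 1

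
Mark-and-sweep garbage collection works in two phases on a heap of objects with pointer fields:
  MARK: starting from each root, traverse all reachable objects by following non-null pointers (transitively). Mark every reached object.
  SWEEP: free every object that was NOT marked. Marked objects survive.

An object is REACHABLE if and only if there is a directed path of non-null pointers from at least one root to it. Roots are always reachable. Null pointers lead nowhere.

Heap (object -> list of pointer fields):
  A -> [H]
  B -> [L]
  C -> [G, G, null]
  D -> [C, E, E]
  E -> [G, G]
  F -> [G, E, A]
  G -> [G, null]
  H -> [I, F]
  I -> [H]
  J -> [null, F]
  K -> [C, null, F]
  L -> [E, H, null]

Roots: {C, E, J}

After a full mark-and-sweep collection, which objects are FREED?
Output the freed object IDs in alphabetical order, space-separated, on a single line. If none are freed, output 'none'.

Roots: C E J
Mark C: refs=G G null, marked=C
Mark E: refs=G G, marked=C E
Mark J: refs=null F, marked=C E J
Mark G: refs=G null, marked=C E G J
Mark F: refs=G E A, marked=C E F G J
Mark A: refs=H, marked=A C E F G J
Mark H: refs=I F, marked=A C E F G H J
Mark I: refs=H, marked=A C E F G H I J
Unmarked (collected): B D K L

Answer: B D K L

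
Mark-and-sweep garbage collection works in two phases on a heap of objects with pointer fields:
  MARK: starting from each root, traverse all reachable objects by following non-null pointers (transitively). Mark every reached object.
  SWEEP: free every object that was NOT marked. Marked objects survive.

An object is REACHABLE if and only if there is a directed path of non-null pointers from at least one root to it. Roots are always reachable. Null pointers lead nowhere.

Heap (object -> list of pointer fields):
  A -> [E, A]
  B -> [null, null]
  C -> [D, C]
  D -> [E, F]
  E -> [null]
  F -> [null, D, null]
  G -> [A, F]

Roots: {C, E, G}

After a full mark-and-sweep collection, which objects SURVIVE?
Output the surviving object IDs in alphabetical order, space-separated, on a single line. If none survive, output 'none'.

Answer: A C D E F G

Derivation:
Roots: C E G
Mark C: refs=D C, marked=C
Mark E: refs=null, marked=C E
Mark G: refs=A F, marked=C E G
Mark D: refs=E F, marked=C D E G
Mark A: refs=E A, marked=A C D E G
Mark F: refs=null D null, marked=A C D E F G
Unmarked (collected): B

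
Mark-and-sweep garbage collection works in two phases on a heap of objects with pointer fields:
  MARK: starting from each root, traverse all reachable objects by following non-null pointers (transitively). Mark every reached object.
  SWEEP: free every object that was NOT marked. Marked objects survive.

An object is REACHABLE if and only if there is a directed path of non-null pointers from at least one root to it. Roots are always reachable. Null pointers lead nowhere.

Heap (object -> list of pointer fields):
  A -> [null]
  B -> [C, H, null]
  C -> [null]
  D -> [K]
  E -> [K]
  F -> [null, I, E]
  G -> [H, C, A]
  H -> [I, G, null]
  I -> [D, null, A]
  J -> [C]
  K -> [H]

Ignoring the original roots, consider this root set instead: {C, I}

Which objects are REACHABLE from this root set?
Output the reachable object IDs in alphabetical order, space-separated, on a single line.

Answer: A C D G H I K

Derivation:
Roots: C I
Mark C: refs=null, marked=C
Mark I: refs=D null A, marked=C I
Mark D: refs=K, marked=C D I
Mark A: refs=null, marked=A C D I
Mark K: refs=H, marked=A C D I K
Mark H: refs=I G null, marked=A C D H I K
Mark G: refs=H C A, marked=A C D G H I K
Unmarked (collected): B E F J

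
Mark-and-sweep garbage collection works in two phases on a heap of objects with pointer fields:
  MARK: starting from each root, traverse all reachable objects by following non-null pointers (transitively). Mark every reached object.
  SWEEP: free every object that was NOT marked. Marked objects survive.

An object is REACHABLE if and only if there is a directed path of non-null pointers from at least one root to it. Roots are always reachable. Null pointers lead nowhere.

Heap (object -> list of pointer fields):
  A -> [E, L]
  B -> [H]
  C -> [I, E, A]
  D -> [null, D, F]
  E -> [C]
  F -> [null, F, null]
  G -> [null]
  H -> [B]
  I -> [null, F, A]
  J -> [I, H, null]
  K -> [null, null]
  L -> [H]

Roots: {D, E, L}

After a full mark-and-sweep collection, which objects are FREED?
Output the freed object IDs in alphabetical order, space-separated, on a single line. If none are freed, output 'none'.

Roots: D E L
Mark D: refs=null D F, marked=D
Mark E: refs=C, marked=D E
Mark L: refs=H, marked=D E L
Mark F: refs=null F null, marked=D E F L
Mark C: refs=I E A, marked=C D E F L
Mark H: refs=B, marked=C D E F H L
Mark I: refs=null F A, marked=C D E F H I L
Mark A: refs=E L, marked=A C D E F H I L
Mark B: refs=H, marked=A B C D E F H I L
Unmarked (collected): G J K

Answer: G J K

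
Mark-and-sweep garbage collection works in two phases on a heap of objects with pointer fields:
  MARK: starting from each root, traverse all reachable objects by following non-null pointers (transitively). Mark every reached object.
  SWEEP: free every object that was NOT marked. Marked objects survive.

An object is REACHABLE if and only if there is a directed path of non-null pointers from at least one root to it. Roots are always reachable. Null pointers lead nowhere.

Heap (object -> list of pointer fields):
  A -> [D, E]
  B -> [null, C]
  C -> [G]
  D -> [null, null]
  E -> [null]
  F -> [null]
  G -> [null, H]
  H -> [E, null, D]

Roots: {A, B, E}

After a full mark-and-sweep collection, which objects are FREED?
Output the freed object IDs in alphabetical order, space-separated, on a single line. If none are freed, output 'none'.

Roots: A B E
Mark A: refs=D E, marked=A
Mark B: refs=null C, marked=A B
Mark E: refs=null, marked=A B E
Mark D: refs=null null, marked=A B D E
Mark C: refs=G, marked=A B C D E
Mark G: refs=null H, marked=A B C D E G
Mark H: refs=E null D, marked=A B C D E G H
Unmarked (collected): F

Answer: F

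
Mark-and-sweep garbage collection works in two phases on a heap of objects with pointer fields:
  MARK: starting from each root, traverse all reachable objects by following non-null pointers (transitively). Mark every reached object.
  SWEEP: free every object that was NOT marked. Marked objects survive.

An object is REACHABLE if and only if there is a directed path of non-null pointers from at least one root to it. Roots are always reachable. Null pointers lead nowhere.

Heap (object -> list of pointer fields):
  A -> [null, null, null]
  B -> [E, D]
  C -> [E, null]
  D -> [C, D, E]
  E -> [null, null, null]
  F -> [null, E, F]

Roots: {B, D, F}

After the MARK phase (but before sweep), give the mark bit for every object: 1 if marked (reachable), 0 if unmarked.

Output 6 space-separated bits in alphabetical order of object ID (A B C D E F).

Roots: B D F
Mark B: refs=E D, marked=B
Mark D: refs=C D E, marked=B D
Mark F: refs=null E F, marked=B D F
Mark E: refs=null null null, marked=B D E F
Mark C: refs=E null, marked=B C D E F
Unmarked (collected): A

Answer: 0 1 1 1 1 1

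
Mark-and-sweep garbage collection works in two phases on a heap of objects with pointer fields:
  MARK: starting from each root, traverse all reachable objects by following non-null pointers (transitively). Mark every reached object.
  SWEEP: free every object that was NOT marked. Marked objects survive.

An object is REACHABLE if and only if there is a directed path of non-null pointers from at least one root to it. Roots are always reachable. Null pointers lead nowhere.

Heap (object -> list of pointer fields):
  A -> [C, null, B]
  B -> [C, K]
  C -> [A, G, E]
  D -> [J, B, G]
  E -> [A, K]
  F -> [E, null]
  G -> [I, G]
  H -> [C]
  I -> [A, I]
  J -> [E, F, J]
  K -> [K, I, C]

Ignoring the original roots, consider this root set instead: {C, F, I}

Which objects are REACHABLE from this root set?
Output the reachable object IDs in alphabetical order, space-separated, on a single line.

Roots: C F I
Mark C: refs=A G E, marked=C
Mark F: refs=E null, marked=C F
Mark I: refs=A I, marked=C F I
Mark A: refs=C null B, marked=A C F I
Mark G: refs=I G, marked=A C F G I
Mark E: refs=A K, marked=A C E F G I
Mark B: refs=C K, marked=A B C E F G I
Mark K: refs=K I C, marked=A B C E F G I K
Unmarked (collected): D H J

Answer: A B C E F G I K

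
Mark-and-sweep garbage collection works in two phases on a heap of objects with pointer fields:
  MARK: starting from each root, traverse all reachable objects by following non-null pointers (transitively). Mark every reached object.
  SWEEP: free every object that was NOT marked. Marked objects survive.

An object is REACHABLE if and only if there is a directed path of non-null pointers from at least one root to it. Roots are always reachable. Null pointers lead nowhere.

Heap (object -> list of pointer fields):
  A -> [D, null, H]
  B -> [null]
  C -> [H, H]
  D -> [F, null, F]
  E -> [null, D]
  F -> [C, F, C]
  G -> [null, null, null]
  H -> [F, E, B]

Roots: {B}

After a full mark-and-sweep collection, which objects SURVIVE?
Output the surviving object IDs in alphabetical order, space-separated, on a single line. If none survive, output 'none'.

Roots: B
Mark B: refs=null, marked=B
Unmarked (collected): A C D E F G H

Answer: B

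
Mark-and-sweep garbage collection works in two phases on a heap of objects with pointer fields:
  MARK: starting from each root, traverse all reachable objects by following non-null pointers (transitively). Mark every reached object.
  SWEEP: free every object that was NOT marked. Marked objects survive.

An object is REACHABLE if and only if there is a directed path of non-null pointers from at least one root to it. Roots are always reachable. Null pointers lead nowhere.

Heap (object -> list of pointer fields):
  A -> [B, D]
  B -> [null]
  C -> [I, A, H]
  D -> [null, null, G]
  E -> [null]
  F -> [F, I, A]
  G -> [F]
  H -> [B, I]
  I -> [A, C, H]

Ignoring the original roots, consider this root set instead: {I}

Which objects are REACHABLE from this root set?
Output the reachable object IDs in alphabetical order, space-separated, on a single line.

Answer: A B C D F G H I

Derivation:
Roots: I
Mark I: refs=A C H, marked=I
Mark A: refs=B D, marked=A I
Mark C: refs=I A H, marked=A C I
Mark H: refs=B I, marked=A C H I
Mark B: refs=null, marked=A B C H I
Mark D: refs=null null G, marked=A B C D H I
Mark G: refs=F, marked=A B C D G H I
Mark F: refs=F I A, marked=A B C D F G H I
Unmarked (collected): E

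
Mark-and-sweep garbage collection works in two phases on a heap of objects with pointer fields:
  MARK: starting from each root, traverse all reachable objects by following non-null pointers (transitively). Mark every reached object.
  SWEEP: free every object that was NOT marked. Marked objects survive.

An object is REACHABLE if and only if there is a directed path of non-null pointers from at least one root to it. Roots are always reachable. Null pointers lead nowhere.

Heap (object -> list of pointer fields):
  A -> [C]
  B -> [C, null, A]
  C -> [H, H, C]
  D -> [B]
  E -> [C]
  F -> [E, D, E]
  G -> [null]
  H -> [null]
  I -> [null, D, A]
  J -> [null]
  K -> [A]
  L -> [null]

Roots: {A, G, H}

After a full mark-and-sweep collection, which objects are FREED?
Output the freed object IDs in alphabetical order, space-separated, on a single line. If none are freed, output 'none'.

Roots: A G H
Mark A: refs=C, marked=A
Mark G: refs=null, marked=A G
Mark H: refs=null, marked=A G H
Mark C: refs=H H C, marked=A C G H
Unmarked (collected): B D E F I J K L

Answer: B D E F I J K L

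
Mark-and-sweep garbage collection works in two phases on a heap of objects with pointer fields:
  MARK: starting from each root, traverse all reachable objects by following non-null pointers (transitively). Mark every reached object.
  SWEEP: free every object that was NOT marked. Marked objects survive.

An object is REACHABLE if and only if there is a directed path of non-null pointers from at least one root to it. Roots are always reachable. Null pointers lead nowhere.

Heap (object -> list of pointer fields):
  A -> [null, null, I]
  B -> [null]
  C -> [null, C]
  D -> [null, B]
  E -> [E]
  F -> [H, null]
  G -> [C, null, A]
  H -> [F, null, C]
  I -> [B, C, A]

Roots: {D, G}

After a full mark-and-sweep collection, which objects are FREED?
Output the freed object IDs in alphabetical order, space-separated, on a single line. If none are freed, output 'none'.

Roots: D G
Mark D: refs=null B, marked=D
Mark G: refs=C null A, marked=D G
Mark B: refs=null, marked=B D G
Mark C: refs=null C, marked=B C D G
Mark A: refs=null null I, marked=A B C D G
Mark I: refs=B C A, marked=A B C D G I
Unmarked (collected): E F H

Answer: E F H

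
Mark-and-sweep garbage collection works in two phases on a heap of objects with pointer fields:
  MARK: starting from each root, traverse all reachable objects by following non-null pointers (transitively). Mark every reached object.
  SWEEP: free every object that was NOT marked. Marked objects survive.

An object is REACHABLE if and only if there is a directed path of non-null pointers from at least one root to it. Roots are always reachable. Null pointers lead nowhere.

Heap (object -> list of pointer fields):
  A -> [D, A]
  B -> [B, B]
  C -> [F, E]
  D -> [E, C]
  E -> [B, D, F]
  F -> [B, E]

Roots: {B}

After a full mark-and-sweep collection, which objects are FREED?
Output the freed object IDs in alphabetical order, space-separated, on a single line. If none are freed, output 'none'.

Answer: A C D E F

Derivation:
Roots: B
Mark B: refs=B B, marked=B
Unmarked (collected): A C D E F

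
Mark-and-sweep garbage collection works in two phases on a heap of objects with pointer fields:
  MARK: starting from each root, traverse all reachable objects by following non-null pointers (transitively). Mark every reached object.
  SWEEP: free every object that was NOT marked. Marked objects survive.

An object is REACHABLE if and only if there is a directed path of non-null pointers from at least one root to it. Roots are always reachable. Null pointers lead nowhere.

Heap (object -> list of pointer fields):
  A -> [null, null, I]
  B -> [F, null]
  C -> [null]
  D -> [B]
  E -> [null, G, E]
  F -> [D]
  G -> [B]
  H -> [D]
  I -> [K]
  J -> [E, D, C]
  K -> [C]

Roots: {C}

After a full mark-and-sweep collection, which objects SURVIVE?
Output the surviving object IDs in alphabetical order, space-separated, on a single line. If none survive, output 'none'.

Roots: C
Mark C: refs=null, marked=C
Unmarked (collected): A B D E F G H I J K

Answer: C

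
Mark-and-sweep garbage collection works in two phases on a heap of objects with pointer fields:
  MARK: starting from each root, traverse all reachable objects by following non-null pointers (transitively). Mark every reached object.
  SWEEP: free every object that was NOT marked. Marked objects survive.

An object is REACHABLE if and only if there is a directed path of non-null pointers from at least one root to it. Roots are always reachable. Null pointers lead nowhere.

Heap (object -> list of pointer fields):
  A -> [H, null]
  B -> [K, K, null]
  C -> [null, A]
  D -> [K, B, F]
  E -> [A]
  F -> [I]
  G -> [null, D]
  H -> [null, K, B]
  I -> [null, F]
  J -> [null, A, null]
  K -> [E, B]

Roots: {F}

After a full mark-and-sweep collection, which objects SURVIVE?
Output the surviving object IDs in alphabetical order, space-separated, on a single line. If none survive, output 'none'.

Answer: F I

Derivation:
Roots: F
Mark F: refs=I, marked=F
Mark I: refs=null F, marked=F I
Unmarked (collected): A B C D E G H J K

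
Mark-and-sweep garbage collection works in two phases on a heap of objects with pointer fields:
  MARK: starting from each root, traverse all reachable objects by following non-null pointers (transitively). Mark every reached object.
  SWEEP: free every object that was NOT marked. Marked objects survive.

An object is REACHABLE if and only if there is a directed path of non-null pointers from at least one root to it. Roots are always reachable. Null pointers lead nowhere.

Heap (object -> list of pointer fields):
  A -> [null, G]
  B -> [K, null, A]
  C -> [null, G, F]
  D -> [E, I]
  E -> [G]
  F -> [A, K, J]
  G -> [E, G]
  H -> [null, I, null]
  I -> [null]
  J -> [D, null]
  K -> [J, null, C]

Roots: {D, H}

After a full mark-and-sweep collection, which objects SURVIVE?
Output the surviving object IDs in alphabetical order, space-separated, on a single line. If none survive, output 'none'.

Answer: D E G H I

Derivation:
Roots: D H
Mark D: refs=E I, marked=D
Mark H: refs=null I null, marked=D H
Mark E: refs=G, marked=D E H
Mark I: refs=null, marked=D E H I
Mark G: refs=E G, marked=D E G H I
Unmarked (collected): A B C F J K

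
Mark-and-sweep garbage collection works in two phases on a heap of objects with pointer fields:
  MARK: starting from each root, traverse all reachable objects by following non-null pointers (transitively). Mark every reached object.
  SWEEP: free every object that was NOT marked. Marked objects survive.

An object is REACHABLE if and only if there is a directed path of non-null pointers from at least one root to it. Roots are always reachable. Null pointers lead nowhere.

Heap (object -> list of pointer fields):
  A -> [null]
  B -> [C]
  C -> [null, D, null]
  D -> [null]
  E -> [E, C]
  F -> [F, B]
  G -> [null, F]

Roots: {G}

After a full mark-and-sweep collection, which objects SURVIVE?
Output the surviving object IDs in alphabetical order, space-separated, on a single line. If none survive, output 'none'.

Roots: G
Mark G: refs=null F, marked=G
Mark F: refs=F B, marked=F G
Mark B: refs=C, marked=B F G
Mark C: refs=null D null, marked=B C F G
Mark D: refs=null, marked=B C D F G
Unmarked (collected): A E

Answer: B C D F G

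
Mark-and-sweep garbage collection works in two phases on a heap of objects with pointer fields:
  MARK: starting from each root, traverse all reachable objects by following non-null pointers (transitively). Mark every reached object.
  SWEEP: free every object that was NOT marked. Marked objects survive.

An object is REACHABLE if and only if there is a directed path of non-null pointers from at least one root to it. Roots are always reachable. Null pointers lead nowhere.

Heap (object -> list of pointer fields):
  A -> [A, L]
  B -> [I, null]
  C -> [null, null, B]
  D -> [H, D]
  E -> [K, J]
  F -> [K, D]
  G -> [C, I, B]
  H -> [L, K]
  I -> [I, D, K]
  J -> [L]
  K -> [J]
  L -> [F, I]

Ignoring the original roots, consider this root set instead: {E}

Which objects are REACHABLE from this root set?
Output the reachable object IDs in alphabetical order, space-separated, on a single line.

Roots: E
Mark E: refs=K J, marked=E
Mark K: refs=J, marked=E K
Mark J: refs=L, marked=E J K
Mark L: refs=F I, marked=E J K L
Mark F: refs=K D, marked=E F J K L
Mark I: refs=I D K, marked=E F I J K L
Mark D: refs=H D, marked=D E F I J K L
Mark H: refs=L K, marked=D E F H I J K L
Unmarked (collected): A B C G

Answer: D E F H I J K L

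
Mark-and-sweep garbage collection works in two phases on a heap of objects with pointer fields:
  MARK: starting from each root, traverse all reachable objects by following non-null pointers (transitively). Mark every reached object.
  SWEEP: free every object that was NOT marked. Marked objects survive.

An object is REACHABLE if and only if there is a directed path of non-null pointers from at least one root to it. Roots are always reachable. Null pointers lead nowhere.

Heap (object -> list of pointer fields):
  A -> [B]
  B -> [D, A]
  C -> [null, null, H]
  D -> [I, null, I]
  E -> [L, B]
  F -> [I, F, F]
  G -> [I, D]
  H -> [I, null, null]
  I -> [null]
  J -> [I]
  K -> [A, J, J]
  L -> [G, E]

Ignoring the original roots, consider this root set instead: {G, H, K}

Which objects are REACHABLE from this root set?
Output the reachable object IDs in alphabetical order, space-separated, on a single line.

Answer: A B D G H I J K

Derivation:
Roots: G H K
Mark G: refs=I D, marked=G
Mark H: refs=I null null, marked=G H
Mark K: refs=A J J, marked=G H K
Mark I: refs=null, marked=G H I K
Mark D: refs=I null I, marked=D G H I K
Mark A: refs=B, marked=A D G H I K
Mark J: refs=I, marked=A D G H I J K
Mark B: refs=D A, marked=A B D G H I J K
Unmarked (collected): C E F L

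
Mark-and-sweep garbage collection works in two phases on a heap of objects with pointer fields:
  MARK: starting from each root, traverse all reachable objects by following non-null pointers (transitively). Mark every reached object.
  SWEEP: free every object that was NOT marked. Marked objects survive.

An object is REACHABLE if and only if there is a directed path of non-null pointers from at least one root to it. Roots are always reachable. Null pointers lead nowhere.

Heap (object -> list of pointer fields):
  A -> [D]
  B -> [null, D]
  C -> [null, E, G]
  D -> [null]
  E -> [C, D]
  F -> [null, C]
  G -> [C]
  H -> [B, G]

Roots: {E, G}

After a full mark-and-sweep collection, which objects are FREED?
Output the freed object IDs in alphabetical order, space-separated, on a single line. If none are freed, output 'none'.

Answer: A B F H

Derivation:
Roots: E G
Mark E: refs=C D, marked=E
Mark G: refs=C, marked=E G
Mark C: refs=null E G, marked=C E G
Mark D: refs=null, marked=C D E G
Unmarked (collected): A B F H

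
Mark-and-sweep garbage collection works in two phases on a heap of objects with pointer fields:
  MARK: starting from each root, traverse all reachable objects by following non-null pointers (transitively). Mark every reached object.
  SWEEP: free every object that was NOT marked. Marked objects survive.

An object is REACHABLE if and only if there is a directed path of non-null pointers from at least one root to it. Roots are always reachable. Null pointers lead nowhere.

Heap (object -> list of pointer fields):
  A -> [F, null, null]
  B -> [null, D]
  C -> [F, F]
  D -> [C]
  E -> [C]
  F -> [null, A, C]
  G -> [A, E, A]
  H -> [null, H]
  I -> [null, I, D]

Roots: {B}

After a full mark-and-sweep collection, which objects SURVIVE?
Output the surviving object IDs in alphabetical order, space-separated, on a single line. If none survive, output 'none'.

Roots: B
Mark B: refs=null D, marked=B
Mark D: refs=C, marked=B D
Mark C: refs=F F, marked=B C D
Mark F: refs=null A C, marked=B C D F
Mark A: refs=F null null, marked=A B C D F
Unmarked (collected): E G H I

Answer: A B C D F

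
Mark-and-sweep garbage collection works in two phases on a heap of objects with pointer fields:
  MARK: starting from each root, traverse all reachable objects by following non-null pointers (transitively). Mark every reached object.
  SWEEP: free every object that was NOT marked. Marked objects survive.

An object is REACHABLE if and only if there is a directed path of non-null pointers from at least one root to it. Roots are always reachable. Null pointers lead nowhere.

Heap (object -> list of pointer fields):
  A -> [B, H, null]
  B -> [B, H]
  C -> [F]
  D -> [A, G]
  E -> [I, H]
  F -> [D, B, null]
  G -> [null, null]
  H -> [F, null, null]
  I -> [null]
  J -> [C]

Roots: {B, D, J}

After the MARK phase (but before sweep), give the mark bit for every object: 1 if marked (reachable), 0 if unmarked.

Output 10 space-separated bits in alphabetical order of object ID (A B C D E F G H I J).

Answer: 1 1 1 1 0 1 1 1 0 1

Derivation:
Roots: B D J
Mark B: refs=B H, marked=B
Mark D: refs=A G, marked=B D
Mark J: refs=C, marked=B D J
Mark H: refs=F null null, marked=B D H J
Mark A: refs=B H null, marked=A B D H J
Mark G: refs=null null, marked=A B D G H J
Mark C: refs=F, marked=A B C D G H J
Mark F: refs=D B null, marked=A B C D F G H J
Unmarked (collected): E I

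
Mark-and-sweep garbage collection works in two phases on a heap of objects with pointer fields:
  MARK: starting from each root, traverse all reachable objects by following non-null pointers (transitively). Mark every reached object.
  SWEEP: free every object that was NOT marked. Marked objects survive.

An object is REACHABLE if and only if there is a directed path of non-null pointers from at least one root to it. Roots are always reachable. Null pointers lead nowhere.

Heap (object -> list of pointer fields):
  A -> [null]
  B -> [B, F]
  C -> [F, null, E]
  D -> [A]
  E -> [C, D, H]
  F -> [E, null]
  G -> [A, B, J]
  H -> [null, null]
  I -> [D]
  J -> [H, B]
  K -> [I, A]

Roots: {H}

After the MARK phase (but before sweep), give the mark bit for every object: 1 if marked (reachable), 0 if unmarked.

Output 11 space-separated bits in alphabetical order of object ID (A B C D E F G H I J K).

Roots: H
Mark H: refs=null null, marked=H
Unmarked (collected): A B C D E F G I J K

Answer: 0 0 0 0 0 0 0 1 0 0 0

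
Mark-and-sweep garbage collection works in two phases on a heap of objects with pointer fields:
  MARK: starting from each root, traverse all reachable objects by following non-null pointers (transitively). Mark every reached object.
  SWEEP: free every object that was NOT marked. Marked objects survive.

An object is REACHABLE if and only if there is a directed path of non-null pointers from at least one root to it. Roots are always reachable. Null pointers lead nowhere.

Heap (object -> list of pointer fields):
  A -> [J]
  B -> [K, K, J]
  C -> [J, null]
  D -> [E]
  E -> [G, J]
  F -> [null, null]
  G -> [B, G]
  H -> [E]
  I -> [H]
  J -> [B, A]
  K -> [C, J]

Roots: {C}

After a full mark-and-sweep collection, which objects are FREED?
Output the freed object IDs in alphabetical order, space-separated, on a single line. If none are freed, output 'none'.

Answer: D E F G H I

Derivation:
Roots: C
Mark C: refs=J null, marked=C
Mark J: refs=B A, marked=C J
Mark B: refs=K K J, marked=B C J
Mark A: refs=J, marked=A B C J
Mark K: refs=C J, marked=A B C J K
Unmarked (collected): D E F G H I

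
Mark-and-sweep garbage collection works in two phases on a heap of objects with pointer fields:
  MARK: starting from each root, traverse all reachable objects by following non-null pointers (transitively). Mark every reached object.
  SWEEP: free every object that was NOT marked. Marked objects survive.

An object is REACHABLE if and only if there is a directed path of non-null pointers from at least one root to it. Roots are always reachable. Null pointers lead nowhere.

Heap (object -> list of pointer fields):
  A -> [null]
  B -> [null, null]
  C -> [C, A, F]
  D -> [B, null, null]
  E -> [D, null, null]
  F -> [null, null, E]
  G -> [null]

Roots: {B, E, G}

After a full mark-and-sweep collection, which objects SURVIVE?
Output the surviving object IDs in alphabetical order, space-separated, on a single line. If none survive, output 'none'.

Roots: B E G
Mark B: refs=null null, marked=B
Mark E: refs=D null null, marked=B E
Mark G: refs=null, marked=B E G
Mark D: refs=B null null, marked=B D E G
Unmarked (collected): A C F

Answer: B D E G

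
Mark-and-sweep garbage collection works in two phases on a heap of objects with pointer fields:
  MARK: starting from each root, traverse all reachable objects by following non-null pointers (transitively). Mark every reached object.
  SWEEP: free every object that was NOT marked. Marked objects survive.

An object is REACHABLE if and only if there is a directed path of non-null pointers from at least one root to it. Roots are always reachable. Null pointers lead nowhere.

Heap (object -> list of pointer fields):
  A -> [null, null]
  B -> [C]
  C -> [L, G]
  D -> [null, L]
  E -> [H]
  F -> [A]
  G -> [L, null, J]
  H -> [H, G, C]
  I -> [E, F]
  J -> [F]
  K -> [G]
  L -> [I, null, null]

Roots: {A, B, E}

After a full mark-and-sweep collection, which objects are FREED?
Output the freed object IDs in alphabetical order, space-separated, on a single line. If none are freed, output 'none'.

Answer: D K

Derivation:
Roots: A B E
Mark A: refs=null null, marked=A
Mark B: refs=C, marked=A B
Mark E: refs=H, marked=A B E
Mark C: refs=L G, marked=A B C E
Mark H: refs=H G C, marked=A B C E H
Mark L: refs=I null null, marked=A B C E H L
Mark G: refs=L null J, marked=A B C E G H L
Mark I: refs=E F, marked=A B C E G H I L
Mark J: refs=F, marked=A B C E G H I J L
Mark F: refs=A, marked=A B C E F G H I J L
Unmarked (collected): D K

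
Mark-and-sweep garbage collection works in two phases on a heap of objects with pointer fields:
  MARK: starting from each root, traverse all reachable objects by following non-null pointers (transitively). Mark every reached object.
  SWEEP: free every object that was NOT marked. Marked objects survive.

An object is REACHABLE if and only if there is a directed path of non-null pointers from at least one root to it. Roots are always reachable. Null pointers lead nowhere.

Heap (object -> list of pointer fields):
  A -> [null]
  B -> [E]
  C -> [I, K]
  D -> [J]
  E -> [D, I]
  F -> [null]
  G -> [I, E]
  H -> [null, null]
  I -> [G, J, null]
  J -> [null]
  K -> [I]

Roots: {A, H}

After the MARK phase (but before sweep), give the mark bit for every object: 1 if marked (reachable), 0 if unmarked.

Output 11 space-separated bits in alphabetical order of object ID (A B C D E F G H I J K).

Answer: 1 0 0 0 0 0 0 1 0 0 0

Derivation:
Roots: A H
Mark A: refs=null, marked=A
Mark H: refs=null null, marked=A H
Unmarked (collected): B C D E F G I J K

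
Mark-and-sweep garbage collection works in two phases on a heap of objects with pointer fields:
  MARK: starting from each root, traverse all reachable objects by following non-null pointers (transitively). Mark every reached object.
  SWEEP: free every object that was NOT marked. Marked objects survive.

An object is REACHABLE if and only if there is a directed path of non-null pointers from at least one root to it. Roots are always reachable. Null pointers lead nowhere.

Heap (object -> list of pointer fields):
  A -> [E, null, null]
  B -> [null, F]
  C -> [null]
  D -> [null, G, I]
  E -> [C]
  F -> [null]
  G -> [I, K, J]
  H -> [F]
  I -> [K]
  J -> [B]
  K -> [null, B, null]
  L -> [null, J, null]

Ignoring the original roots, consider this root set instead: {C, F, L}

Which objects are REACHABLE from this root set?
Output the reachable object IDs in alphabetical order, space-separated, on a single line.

Roots: C F L
Mark C: refs=null, marked=C
Mark F: refs=null, marked=C F
Mark L: refs=null J null, marked=C F L
Mark J: refs=B, marked=C F J L
Mark B: refs=null F, marked=B C F J L
Unmarked (collected): A D E G H I K

Answer: B C F J L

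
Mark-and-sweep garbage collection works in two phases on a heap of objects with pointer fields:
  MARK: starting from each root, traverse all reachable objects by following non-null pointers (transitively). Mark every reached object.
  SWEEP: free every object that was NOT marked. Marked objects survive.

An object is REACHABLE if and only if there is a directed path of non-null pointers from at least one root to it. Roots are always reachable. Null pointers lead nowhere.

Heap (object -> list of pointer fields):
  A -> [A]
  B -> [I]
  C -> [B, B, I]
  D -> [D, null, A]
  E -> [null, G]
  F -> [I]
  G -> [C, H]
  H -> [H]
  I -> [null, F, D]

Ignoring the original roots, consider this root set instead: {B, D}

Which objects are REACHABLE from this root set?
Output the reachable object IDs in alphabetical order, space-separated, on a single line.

Answer: A B D F I

Derivation:
Roots: B D
Mark B: refs=I, marked=B
Mark D: refs=D null A, marked=B D
Mark I: refs=null F D, marked=B D I
Mark A: refs=A, marked=A B D I
Mark F: refs=I, marked=A B D F I
Unmarked (collected): C E G H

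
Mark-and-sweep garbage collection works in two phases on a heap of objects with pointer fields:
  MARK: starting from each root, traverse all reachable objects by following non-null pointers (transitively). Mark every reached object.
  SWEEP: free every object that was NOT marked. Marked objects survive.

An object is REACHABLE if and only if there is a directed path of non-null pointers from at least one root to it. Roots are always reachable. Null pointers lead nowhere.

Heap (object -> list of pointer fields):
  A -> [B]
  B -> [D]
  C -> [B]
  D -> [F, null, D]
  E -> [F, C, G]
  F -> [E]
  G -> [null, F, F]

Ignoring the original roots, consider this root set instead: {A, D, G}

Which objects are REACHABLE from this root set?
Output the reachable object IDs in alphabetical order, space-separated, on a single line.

Roots: A D G
Mark A: refs=B, marked=A
Mark D: refs=F null D, marked=A D
Mark G: refs=null F F, marked=A D G
Mark B: refs=D, marked=A B D G
Mark F: refs=E, marked=A B D F G
Mark E: refs=F C G, marked=A B D E F G
Mark C: refs=B, marked=A B C D E F G
Unmarked (collected): (none)

Answer: A B C D E F G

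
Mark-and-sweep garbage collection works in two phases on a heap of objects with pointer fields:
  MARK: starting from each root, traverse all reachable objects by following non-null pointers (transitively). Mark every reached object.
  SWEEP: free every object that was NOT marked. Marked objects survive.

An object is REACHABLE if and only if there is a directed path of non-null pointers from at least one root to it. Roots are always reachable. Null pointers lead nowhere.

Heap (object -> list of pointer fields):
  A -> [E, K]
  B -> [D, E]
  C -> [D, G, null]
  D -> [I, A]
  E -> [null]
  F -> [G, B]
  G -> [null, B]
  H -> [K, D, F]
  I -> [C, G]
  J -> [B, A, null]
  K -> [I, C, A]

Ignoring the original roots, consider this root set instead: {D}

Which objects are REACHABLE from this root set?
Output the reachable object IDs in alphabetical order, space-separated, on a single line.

Roots: D
Mark D: refs=I A, marked=D
Mark I: refs=C G, marked=D I
Mark A: refs=E K, marked=A D I
Mark C: refs=D G null, marked=A C D I
Mark G: refs=null B, marked=A C D G I
Mark E: refs=null, marked=A C D E G I
Mark K: refs=I C A, marked=A C D E G I K
Mark B: refs=D E, marked=A B C D E G I K
Unmarked (collected): F H J

Answer: A B C D E G I K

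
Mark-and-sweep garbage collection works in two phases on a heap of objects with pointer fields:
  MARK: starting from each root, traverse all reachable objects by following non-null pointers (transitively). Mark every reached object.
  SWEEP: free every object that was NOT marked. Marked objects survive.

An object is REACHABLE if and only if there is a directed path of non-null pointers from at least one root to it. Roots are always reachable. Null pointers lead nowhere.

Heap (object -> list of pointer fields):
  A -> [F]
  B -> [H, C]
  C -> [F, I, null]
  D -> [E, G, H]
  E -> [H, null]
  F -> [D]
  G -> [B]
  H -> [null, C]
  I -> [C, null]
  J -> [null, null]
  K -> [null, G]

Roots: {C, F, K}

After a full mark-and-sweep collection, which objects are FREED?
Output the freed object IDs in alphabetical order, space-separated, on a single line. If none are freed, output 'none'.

Answer: A J

Derivation:
Roots: C F K
Mark C: refs=F I null, marked=C
Mark F: refs=D, marked=C F
Mark K: refs=null G, marked=C F K
Mark I: refs=C null, marked=C F I K
Mark D: refs=E G H, marked=C D F I K
Mark G: refs=B, marked=C D F G I K
Mark E: refs=H null, marked=C D E F G I K
Mark H: refs=null C, marked=C D E F G H I K
Mark B: refs=H C, marked=B C D E F G H I K
Unmarked (collected): A J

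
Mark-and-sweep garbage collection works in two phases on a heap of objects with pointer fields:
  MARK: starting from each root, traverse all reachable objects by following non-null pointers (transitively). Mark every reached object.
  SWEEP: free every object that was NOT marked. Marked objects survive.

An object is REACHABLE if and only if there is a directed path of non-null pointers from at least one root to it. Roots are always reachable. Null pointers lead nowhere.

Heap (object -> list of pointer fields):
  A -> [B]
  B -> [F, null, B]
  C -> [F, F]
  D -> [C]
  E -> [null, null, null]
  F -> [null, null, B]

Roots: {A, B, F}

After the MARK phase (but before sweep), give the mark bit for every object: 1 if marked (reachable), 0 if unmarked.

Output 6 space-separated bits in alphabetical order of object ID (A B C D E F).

Roots: A B F
Mark A: refs=B, marked=A
Mark B: refs=F null B, marked=A B
Mark F: refs=null null B, marked=A B F
Unmarked (collected): C D E

Answer: 1 1 0 0 0 1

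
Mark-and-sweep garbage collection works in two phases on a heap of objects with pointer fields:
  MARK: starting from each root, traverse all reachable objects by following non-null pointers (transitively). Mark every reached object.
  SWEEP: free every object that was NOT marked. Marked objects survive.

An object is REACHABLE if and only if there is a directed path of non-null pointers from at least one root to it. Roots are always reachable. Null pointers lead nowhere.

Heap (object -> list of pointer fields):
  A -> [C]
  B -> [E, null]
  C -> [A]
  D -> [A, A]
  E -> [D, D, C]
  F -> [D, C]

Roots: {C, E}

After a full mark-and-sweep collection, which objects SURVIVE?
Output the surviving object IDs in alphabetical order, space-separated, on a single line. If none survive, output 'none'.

Roots: C E
Mark C: refs=A, marked=C
Mark E: refs=D D C, marked=C E
Mark A: refs=C, marked=A C E
Mark D: refs=A A, marked=A C D E
Unmarked (collected): B F

Answer: A C D E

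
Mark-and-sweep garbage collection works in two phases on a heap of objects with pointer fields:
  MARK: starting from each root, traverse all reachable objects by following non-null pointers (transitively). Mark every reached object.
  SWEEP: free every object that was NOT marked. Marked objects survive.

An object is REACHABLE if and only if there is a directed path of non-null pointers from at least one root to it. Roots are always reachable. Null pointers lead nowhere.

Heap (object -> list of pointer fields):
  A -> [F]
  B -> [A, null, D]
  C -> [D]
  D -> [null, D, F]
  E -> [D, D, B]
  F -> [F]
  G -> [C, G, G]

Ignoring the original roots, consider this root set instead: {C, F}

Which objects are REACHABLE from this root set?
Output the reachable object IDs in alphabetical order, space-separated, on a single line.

Roots: C F
Mark C: refs=D, marked=C
Mark F: refs=F, marked=C F
Mark D: refs=null D F, marked=C D F
Unmarked (collected): A B E G

Answer: C D F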